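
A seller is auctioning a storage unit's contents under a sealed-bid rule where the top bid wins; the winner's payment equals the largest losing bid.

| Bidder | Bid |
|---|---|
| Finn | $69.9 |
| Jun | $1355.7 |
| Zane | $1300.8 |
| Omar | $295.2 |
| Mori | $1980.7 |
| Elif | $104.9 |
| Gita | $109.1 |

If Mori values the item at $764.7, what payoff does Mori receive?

−$591

Highest bid: Mori at $1980.7, so Mori wins.
Second-highest bid: Jun at $1355.7 — that is the price the winner pays.
Mori's payoff = value − price = $764.7 − $1355.7 = −$591.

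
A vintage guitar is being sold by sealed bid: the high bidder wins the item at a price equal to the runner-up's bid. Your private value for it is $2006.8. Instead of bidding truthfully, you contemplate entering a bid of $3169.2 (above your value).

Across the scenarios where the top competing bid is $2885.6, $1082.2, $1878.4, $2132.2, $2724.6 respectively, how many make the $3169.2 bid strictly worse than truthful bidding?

3

The deviation hurts exactly when the highest competing bid lies strictly between $2006.8 and $3169.2 — overbidding then wins at a price above your value.
$2885.6: inside the interval → strictly worse (loss $878.8).
$1082.2: below both → same outcome either way.
$1878.4: below both → same outcome either way.
$2132.2: inside the interval → strictly worse (loss $125.4).
$2724.6: inside the interval → strictly worse (loss $717.8).
Count: 3.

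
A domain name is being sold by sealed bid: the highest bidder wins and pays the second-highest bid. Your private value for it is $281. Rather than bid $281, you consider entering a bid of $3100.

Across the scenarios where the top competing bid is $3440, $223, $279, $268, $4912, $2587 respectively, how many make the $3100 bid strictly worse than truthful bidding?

1

The deviation hurts exactly when the highest competing bid lies strictly between $281 and $3100 — overbidding then wins at a price above your value.
$3440: above both → same outcome either way.
$223: below both → same outcome either way.
$279: below both → same outcome either way.
$268: below both → same outcome either way.
$4912: above both → same outcome either way.
$2587: inside the interval → strictly worse (loss $2306).
Count: 1.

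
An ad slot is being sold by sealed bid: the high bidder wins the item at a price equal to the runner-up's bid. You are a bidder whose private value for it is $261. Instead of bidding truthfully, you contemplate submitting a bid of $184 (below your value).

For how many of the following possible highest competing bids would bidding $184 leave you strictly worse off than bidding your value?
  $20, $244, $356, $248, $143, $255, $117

The deviation hurts exactly when the highest competing bid lies strictly between $184 and $261 — underbidding then forfeits a profitable win.
$20: below both → same outcome either way.
$244: inside the interval → strictly worse (loss $17).
$356: above both → same outcome either way.
$248: inside the interval → strictly worse (loss $13).
$143: below both → same outcome either way.
$255: inside the interval → strictly worse (loss $6).
$117: below both → same outcome either way.
Count: 3.

3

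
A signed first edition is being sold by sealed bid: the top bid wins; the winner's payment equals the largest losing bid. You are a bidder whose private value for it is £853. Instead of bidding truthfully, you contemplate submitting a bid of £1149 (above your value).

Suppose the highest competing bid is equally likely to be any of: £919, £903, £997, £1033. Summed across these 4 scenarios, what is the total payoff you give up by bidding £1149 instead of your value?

£440

The deviation costs you only when the competing bid falls strictly between £853 and £1149; elsewhere both bids give the same outcome.
£919: truthful payoff £0, deviation payoff −£66 → loss £66.
£903: truthful payoff £0, deviation payoff −£50 → loss £50.
£997: truthful payoff £0, deviation payoff −£144 → loss £144.
£1033: truthful payoff £0, deviation payoff −£180 → loss £180.
Total loss = £66 + £50 + £144 + £180 = £440.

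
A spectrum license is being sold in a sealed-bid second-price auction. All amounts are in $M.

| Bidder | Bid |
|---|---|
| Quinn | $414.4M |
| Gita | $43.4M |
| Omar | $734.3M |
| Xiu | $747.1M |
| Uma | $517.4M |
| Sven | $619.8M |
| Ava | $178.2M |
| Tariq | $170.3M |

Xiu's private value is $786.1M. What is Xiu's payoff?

Highest bid: Xiu at $747.1M, so Xiu wins.
Second-highest bid: Omar at $734.3M — that is the price the winner pays.
Xiu's payoff = value − price = $786.1M − $734.3M = $51.8M.

$51.8M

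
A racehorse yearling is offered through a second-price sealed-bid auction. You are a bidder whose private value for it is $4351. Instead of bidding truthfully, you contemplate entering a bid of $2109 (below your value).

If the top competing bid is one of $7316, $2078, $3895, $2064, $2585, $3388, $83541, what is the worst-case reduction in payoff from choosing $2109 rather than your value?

$1766

$7316: same outcome either way → loss $0.
$2078: same outcome either way → loss $0.
$3895: truthful gives $456, deviation gives $0 → loss $456.
$2064: same outcome either way → loss $0.
$2585: truthful gives $1766, deviation gives $0 → loss $1766.
$3388: truthful gives $963, deviation gives $0 → loss $963.
$83541: same outcome either way → loss $0.
Maximum loss: $1766.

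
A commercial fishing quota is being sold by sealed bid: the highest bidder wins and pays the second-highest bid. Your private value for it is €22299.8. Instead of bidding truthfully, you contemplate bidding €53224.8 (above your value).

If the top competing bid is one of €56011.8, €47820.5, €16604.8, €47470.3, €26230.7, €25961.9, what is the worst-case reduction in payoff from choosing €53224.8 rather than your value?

€56011.8: same outcome either way → loss €0.
€47820.5: truthful gives €0, deviation gives −€25520.7 → loss €25520.7.
€16604.8: same outcome either way → loss €0.
€47470.3: truthful gives €0, deviation gives −€25170.5 → loss €25170.5.
€26230.7: truthful gives €0, deviation gives −€3930.9 → loss €3930.9.
€25961.9: truthful gives €0, deviation gives −€3662.1 → loss €3662.1.
Maximum loss: €25520.7.

€25520.7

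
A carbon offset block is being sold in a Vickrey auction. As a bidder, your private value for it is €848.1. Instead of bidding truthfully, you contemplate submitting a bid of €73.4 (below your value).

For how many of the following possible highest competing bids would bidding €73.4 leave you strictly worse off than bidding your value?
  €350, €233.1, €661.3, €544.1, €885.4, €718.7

The deviation hurts exactly when the highest competing bid lies strictly between €73.4 and €848.1 — underbidding then forfeits a profitable win.
€350: inside the interval → strictly worse (loss €498.1).
€233.1: inside the interval → strictly worse (loss €615).
€661.3: inside the interval → strictly worse (loss €186.8).
€544.1: inside the interval → strictly worse (loss €304).
€885.4: above both → same outcome either way.
€718.7: inside the interval → strictly worse (loss €129.4).
Count: 5.

5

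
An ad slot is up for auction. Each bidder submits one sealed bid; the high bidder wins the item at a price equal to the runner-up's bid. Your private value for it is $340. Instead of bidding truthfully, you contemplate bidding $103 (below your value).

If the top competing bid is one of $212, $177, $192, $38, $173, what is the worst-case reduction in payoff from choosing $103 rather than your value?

$167

$212: truthful gives $128, deviation gives $0 → loss $128.
$177: truthful gives $163, deviation gives $0 → loss $163.
$192: truthful gives $148, deviation gives $0 → loss $148.
$38: same outcome either way → loss $0.
$173: truthful gives $167, deviation gives $0 → loss $167.
Maximum loss: $167.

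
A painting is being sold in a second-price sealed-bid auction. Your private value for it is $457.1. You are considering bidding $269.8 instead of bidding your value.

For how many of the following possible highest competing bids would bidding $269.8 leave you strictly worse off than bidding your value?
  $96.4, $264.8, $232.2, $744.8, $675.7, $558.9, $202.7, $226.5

0

The deviation hurts exactly when the highest competing bid lies strictly between $269.8 and $457.1 — underbidding then forfeits a profitable win.
$96.4: below both → same outcome either way.
$264.8: below both → same outcome either way.
$232.2: below both → same outcome either way.
$744.8: above both → same outcome either way.
$675.7: above both → same outcome either way.
$558.9: above both → same outcome either way.
$202.7: below both → same outcome either way.
$226.5: below both → same outcome either way.
Count: 0.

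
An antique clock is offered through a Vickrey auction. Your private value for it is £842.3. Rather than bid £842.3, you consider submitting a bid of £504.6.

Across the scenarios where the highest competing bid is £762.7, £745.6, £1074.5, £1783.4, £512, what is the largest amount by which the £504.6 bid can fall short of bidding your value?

£762.7: truthful gives £79.6, deviation gives £0 → loss £79.6.
£745.6: truthful gives £96.7, deviation gives £0 → loss £96.7.
£1074.5: same outcome either way → loss £0.
£1783.4: same outcome either way → loss £0.
£512: truthful gives £330.3, deviation gives £0 → loss £330.3.
Maximum loss: £330.3.

£330.3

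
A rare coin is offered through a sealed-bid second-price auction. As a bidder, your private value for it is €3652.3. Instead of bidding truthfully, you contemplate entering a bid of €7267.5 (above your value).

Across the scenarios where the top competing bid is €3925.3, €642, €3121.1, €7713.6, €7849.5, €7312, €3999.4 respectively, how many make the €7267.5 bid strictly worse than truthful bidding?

2

The deviation hurts exactly when the highest competing bid lies strictly between €3652.3 and €7267.5 — overbidding then wins at a price above your value.
€3925.3: inside the interval → strictly worse (loss €273).
€642: below both → same outcome either way.
€3121.1: below both → same outcome either way.
€7713.6: above both → same outcome either way.
€7849.5: above both → same outcome either way.
€7312: above both → same outcome either way.
€3999.4: inside the interval → strictly worse (loss €347.1).
Count: 2.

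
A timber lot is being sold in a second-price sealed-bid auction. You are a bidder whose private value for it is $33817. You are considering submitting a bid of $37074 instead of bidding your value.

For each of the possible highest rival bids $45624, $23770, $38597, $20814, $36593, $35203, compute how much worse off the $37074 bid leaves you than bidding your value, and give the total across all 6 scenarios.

$4162

The deviation costs you only when the competing bid falls strictly between $33817 and $37074; elsewhere both bids give the same outcome.
$45624: outcomes coincide → loss $0.
$23770: outcomes coincide → loss $0.
$38597: outcomes coincide → loss $0.
$20814: outcomes coincide → loss $0.
$36593: truthful payoff $0, deviation payoff −$2776 → loss $2776.
$35203: truthful payoff $0, deviation payoff −$1386 → loss $1386.
Total loss = $2776 + $1386 = $4162.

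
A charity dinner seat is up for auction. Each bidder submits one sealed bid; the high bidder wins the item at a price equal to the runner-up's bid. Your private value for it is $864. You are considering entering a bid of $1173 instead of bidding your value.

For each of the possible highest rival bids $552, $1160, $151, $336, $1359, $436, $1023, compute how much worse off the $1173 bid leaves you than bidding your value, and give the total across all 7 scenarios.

The deviation costs you only when the competing bid falls strictly between $864 and $1173; elsewhere both bids give the same outcome.
$552: outcomes coincide → loss $0.
$1160: truthful payoff $0, deviation payoff −$296 → loss $296.
$151: outcomes coincide → loss $0.
$336: outcomes coincide → loss $0.
$1359: outcomes coincide → loss $0.
$436: outcomes coincide → loss $0.
$1023: truthful payoff $0, deviation payoff −$159 → loss $159.
Total loss = $296 + $159 = $455.
Truthful bidding weakly dominates here: raising your bid can only win items priced above your value, and lowering it can only forfeit items priced below.

$455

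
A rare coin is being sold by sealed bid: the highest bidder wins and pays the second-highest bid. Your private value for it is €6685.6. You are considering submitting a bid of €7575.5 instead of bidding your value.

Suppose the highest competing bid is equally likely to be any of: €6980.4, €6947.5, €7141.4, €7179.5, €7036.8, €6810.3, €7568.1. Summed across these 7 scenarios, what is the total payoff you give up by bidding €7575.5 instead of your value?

The deviation costs you only when the competing bid falls strictly between €6685.6 and €7575.5; elsewhere both bids give the same outcome.
€6980.4: truthful payoff €0, deviation payoff −€294.8 → loss €294.8.
€6947.5: truthful payoff €0, deviation payoff −€261.9 → loss €261.9.
€7141.4: truthful payoff €0, deviation payoff −€455.8 → loss €455.8.
€7179.5: truthful payoff €0, deviation payoff −€493.9 → loss €493.9.
€7036.8: truthful payoff €0, deviation payoff −€351.2 → loss €351.2.
€6810.3: truthful payoff €0, deviation payoff −€124.7 → loss €124.7.
€7568.1: truthful payoff €0, deviation payoff −€882.5 → loss €882.5.
Total loss = €294.8 + €261.9 + €455.8 + €493.9 + €351.2 + €124.7 + €882.5 = €2864.8.

€2864.8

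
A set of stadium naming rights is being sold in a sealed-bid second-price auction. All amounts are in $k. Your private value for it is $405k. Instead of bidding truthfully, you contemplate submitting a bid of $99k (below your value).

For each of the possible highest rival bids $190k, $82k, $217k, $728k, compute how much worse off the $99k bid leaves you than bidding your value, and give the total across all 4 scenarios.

$403k

The deviation costs you only when the competing bid falls strictly between $99k and $405k; elsewhere both bids give the same outcome.
$190k: truthful payoff $215k, deviation payoff $0k → loss $215k.
$82k: outcomes coincide → loss $0k.
$217k: truthful payoff $188k, deviation payoff $0k → loss $188k.
$728k: outcomes coincide → loss $0k.
Total loss = $215k + $188k = $403k.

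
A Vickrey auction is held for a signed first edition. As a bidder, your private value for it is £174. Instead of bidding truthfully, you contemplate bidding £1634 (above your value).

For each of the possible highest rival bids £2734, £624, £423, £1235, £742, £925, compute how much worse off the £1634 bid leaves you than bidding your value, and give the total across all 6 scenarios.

£3079

The deviation costs you only when the competing bid falls strictly between £174 and £1634; elsewhere both bids give the same outcome.
£2734: outcomes coincide → loss £0.
£624: truthful payoff £0, deviation payoff −£450 → loss £450.
£423: truthful payoff £0, deviation payoff −£249 → loss £249.
£1235: truthful payoff £0, deviation payoff −£1061 → loss £1061.
£742: truthful payoff £0, deviation payoff −£568 → loss £568.
£925: truthful payoff £0, deviation payoff −£751 → loss £751.
Total loss = £450 + £249 + £1061 + £568 + £751 = £3079.
Because the price is fixed by the runner-up's bid, deviating from your value can only change a good outcome into a bad one — never the reverse.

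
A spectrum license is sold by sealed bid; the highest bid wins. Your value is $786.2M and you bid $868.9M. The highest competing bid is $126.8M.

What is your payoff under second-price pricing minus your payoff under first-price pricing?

You have the highest bid, so you win under either rule.
Second-price: pay $126.8M → payoff $659.4M.
First-price: pay your own bid $868.9M → payoff −$82.7M.
Difference = $659.4M − (−$82.7M) = $742.1M.

$742.1M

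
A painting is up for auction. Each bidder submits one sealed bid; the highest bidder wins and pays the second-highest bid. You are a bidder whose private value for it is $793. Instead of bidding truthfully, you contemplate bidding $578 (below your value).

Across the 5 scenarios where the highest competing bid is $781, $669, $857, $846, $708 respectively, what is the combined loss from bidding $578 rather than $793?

$221

The deviation costs you only when the competing bid falls strictly between $578 and $793; elsewhere both bids give the same outcome.
$781: truthful payoff $12, deviation payoff $0 → loss $12.
$669: truthful payoff $124, deviation payoff $0 → loss $124.
$857: outcomes coincide → loss $0.
$846: outcomes coincide → loss $0.
$708: truthful payoff $85, deviation payoff $0 → loss $85.
Total loss = $12 + $124 + $85 = $221.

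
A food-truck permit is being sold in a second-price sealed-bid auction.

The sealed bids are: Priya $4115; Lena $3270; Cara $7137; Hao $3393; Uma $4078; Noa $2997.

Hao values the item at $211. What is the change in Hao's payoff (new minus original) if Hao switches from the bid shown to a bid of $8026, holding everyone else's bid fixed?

The highest bid among the other bidders is $7137; Hao's bid doesn't change that.
Original bid $3393: Hao is not highest (top rival bid is $7137); payoff $0.
Alternative bid $8026: Hao is highest, pays the top rival bid $7137; payoff $211 − $7137 = −$6926.
Change in payoff = −$6926 − ($0) = −$6926.

−$6926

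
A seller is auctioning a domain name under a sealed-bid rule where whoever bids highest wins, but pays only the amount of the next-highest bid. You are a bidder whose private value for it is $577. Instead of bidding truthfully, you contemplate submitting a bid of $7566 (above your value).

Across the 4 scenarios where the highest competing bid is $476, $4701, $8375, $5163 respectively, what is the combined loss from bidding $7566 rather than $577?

$8710

The deviation costs you only when the competing bid falls strictly between $577 and $7566; elsewhere both bids give the same outcome.
$476: outcomes coincide → loss $0.
$4701: truthful payoff $0, deviation payoff −$4124 → loss $4124.
$8375: outcomes coincide → loss $0.
$5163: truthful payoff $0, deviation payoff −$4586 → loss $4586.
Total loss = $4124 + $4586 = $8710.
Truthful bidding weakly dominates here: raising your bid can only win items priced above your value, and lowering it can only forfeit items priced below.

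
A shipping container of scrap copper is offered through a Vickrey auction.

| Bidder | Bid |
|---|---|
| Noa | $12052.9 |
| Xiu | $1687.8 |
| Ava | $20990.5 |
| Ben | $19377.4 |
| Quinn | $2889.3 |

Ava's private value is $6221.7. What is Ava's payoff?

−$13155.7

Highest bid: Ava at $20990.5, so Ava wins.
Second-highest bid: Ben at $19377.4 — that is the price the winner pays.
Ava's payoff = value − price = $6221.7 − $19377.4 = −$13155.7.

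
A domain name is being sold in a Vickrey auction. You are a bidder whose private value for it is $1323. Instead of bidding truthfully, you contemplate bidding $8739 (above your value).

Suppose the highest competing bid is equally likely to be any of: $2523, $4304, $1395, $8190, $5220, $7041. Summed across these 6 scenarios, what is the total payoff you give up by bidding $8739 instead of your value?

The deviation costs you only when the competing bid falls strictly between $1323 and $8739; elsewhere both bids give the same outcome.
$2523: truthful payoff $0, deviation payoff −$1200 → loss $1200.
$4304: truthful payoff $0, deviation payoff −$2981 → loss $2981.
$1395: truthful payoff $0, deviation payoff −$72 → loss $72.
$8190: truthful payoff $0, deviation payoff −$6867 → loss $6867.
$5220: truthful payoff $0, deviation payoff −$3897 → loss $3897.
$7041: truthful payoff $0, deviation payoff −$5718 → loss $5718.
Total loss = $1200 + $2981 + $72 + $6867 + $3897 + $5718 = $20735.

$20735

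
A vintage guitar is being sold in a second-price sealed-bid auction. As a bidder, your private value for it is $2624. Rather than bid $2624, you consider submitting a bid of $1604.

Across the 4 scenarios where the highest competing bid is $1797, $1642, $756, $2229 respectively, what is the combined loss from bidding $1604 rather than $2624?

The deviation costs you only when the competing bid falls strictly between $1604 and $2624; elsewhere both bids give the same outcome.
$1797: truthful payoff $827, deviation payoff $0 → loss $827.
$1642: truthful payoff $982, deviation payoff $0 → loss $982.
$756: outcomes coincide → loss $0.
$2229: truthful payoff $395, deviation payoff $0 → loss $395.
Total loss = $827 + $982 + $395 = $2204.

$2204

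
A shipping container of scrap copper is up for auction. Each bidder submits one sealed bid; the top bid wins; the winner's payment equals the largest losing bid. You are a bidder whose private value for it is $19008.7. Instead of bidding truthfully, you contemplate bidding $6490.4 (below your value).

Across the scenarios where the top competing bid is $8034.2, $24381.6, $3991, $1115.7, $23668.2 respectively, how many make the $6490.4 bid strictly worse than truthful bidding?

1

The deviation hurts exactly when the highest competing bid lies strictly between $6490.4 and $19008.7 — underbidding then forfeits a profitable win.
$8034.2: inside the interval → strictly worse (loss $10974.5).
$24381.6: above both → same outcome either way.
$3991: below both → same outcome either way.
$1115.7: below both → same outcome either way.
$23668.2: above both → same outcome either way.
Count: 1.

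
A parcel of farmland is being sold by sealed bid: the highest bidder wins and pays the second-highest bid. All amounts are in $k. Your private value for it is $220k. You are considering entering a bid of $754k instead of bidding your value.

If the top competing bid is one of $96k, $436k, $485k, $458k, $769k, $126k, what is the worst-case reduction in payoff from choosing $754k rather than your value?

$96k: same outcome either way → loss $0k.
$436k: truthful gives $0k, deviation gives −$216k → loss $216k.
$485k: truthful gives $0k, deviation gives −$265k → loss $265k.
$458k: truthful gives $0k, deviation gives −$238k → loss $238k.
$769k: same outcome either way → loss $0k.
$126k: same outcome either way → loss $0k.
Maximum loss: $265k.

$265k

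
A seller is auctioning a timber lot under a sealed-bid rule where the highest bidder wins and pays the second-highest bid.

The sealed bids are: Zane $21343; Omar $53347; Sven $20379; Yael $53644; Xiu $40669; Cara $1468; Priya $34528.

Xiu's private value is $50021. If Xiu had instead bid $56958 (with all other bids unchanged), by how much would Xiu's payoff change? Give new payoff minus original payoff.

The highest bid among the other bidders is $53644; Xiu's bid doesn't change that.
Original bid $40669: Xiu is not highest (top rival bid is $53644); payoff $0.
Alternative bid $56958: Xiu is highest, pays the top rival bid $53644; payoff $50021 − $53644 = −$3623.
Change in payoff = −$3623 − ($0) = −$3623.

−$3623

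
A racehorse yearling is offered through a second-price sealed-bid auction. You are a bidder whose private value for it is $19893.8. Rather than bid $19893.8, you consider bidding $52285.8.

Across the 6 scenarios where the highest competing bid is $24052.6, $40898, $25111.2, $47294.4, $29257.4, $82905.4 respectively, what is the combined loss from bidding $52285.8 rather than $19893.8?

The deviation costs you only when the competing bid falls strictly between $19893.8 and $52285.8; elsewhere both bids give the same outcome.
$24052.6: truthful payoff $0, deviation payoff −$4158.8 → loss $4158.8.
$40898: truthful payoff $0, deviation payoff −$21004.2 → loss $21004.2.
$25111.2: truthful payoff $0, deviation payoff −$5217.4 → loss $5217.4.
$47294.4: truthful payoff $0, deviation payoff −$27400.6 → loss $27400.6.
$29257.4: truthful payoff $0, deviation payoff −$9363.6 → loss $9363.6.
$82905.4: outcomes coincide → loss $0.
Total loss = $4158.8 + $21004.2 + $5217.4 + $27400.6 + $9363.6 = $67144.6.

$67144.6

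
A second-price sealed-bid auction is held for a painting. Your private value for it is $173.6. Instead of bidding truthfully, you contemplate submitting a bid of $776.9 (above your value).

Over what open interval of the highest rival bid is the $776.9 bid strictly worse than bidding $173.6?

If the competing bid is below $173.6, both bids win at the same price — no difference.
If it is above $776.9, both bids lose — no difference.
If it lies strictly between $173.6 and $776.9, bidding your value loses (payoff 0) while bidding $776.9 wins at a price above your value (payoff negative).
So the deviation strictly hurts on the open interval ($173.6, $776.9).

($173.6, $776.9)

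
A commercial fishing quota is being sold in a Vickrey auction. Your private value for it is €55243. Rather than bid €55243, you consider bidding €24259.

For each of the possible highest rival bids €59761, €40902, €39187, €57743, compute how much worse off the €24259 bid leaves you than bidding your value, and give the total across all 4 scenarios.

The deviation costs you only when the competing bid falls strictly between €24259 and €55243; elsewhere both bids give the same outcome.
€59761: outcomes coincide → loss €0.
€40902: truthful payoff €14341, deviation payoff €0 → loss €14341.
€39187: truthful payoff €16056, deviation payoff €0 → loss €16056.
€57743: outcomes coincide → loss €0.
Total loss = €14341 + €16056 = €30397.

€30397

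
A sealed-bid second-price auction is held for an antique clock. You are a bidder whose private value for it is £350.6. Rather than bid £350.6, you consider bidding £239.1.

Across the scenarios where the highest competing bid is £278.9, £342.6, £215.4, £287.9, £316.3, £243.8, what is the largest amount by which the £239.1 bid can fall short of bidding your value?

£106.8

£278.9: truthful gives £71.7, deviation gives £0 → loss £71.7.
£342.6: truthful gives £8, deviation gives £0 → loss £8.
£215.4: same outcome either way → loss £0.
£287.9: truthful gives £62.7, deviation gives £0 → loss £62.7.
£316.3: truthful gives £34.3, deviation gives £0 → loss £34.3.
£243.8: truthful gives £106.8, deviation gives £0 → loss £106.8.
Maximum loss: £106.8.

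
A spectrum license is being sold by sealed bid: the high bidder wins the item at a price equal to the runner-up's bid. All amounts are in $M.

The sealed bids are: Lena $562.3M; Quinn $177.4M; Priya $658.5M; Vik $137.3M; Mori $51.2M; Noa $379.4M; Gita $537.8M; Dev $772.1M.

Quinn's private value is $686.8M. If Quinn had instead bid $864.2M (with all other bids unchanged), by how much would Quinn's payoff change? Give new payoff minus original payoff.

−$85.3M

The highest bid among the other bidders is $772.1M; Quinn's bid doesn't change that.
Original bid $177.4M: Quinn is not highest (top rival bid is $772.1M); payoff $0M.
Alternative bid $864.2M: Quinn is highest, pays the top rival bid $772.1M; payoff $686.8M − $772.1M = −$85.3M.
Change in payoff = −$85.3M − ($0M) = −$85.3M.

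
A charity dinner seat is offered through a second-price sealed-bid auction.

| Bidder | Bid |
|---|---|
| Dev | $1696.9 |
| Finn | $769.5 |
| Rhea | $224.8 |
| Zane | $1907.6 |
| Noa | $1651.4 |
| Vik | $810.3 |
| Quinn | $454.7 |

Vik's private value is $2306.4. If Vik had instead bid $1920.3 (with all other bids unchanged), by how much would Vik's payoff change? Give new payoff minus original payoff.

$398.8

The highest bid among the other bidders is $1907.6; Vik's bid doesn't change that.
Original bid $810.3: Vik is not highest (top rival bid is $1907.6); payoff $0.
Alternative bid $1920.3: Vik is highest, pays the top rival bid $1907.6; payoff $2306.4 − $1907.6 = $398.8.
Change in payoff = $398.8 − ($0) = $398.8.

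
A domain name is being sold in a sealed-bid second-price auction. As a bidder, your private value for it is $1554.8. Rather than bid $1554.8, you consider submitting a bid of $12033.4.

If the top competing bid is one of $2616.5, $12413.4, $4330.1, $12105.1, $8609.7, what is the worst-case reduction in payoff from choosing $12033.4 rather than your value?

$2616.5: truthful gives $0, deviation gives −$1061.7 → loss $1061.7.
$12413.4: same outcome either way → loss $0.
$4330.1: truthful gives $0, deviation gives −$2775.3 → loss $2775.3.
$12105.1: same outcome either way → loss $0.
$8609.7: truthful gives $0, deviation gives −$7054.9 → loss $7054.9.
Maximum loss: $7054.9.

$7054.9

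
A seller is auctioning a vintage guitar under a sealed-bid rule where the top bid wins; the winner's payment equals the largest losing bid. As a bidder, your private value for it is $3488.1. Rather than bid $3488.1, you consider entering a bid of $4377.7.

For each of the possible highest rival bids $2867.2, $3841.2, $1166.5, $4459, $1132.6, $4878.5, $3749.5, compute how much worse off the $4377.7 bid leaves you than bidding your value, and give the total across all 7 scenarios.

$614.5

The deviation costs you only when the competing bid falls strictly between $3488.1 and $4377.7; elsewhere both bids give the same outcome.
$2867.2: outcomes coincide → loss $0.
$3841.2: truthful payoff $0, deviation payoff −$353.1 → loss $353.1.
$1166.5: outcomes coincide → loss $0.
$4459: outcomes coincide → loss $0.
$1132.6: outcomes coincide → loss $0.
$4878.5: outcomes coincide → loss $0.
$3749.5: truthful payoff $0, deviation payoff −$261.4 → loss $261.4.
Total loss = $353.1 + $261.4 = $614.5.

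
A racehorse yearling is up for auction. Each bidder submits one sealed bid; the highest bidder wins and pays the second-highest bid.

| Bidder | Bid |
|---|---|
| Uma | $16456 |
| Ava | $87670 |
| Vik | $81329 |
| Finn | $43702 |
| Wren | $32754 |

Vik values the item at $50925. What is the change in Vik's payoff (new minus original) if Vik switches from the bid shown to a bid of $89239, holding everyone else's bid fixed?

−$36745

The highest bid among the other bidders is $87670; Vik's bid doesn't change that.
Original bid $81329: Vik is not highest (top rival bid is $87670); payoff $0.
Alternative bid $89239: Vik is highest, pays the top rival bid $87670; payoff $50925 − $87670 = −$36745.
Change in payoff = −$36745 − ($0) = −$36745.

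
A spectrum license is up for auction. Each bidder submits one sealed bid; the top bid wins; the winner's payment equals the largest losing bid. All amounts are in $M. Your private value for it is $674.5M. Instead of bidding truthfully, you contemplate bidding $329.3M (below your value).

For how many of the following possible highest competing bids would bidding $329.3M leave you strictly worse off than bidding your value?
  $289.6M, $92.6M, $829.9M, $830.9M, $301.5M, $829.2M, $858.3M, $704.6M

The deviation hurts exactly when the highest competing bid lies strictly between $329.3M and $674.5M — underbidding then forfeits a profitable win.
$289.6M: below both → same outcome either way.
$92.6M: below both → same outcome either way.
$829.9M: above both → same outcome either way.
$830.9M: above both → same outcome either way.
$301.5M: below both → same outcome either way.
$829.2M: above both → same outcome either way.
$858.3M: above both → same outcome either way.
$704.6M: above both → same outcome either way.
Count: 0.

0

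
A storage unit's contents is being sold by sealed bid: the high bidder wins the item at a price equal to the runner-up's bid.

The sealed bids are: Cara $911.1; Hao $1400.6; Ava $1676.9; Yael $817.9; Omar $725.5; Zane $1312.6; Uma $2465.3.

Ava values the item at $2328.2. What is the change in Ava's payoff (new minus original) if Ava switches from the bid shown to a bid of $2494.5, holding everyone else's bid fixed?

The highest bid among the other bidders is $2465.3; Ava's bid doesn't change that.
Original bid $1676.9: Ava is not highest (top rival bid is $2465.3); payoff $0.
Alternative bid $2494.5: Ava is highest, pays the top rival bid $2465.3; payoff $2328.2 − $2465.3 = −$137.1.
Change in payoff = −$137.1 − ($0) = −$137.1.

−$137.1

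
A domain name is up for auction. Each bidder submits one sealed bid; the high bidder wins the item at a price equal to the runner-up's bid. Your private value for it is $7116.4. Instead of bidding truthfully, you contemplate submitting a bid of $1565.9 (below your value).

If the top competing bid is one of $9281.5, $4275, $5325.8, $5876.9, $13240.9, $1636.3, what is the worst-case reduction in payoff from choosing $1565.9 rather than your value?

$5480.1

$9281.5: same outcome either way → loss $0.
$4275: truthful gives $2841.4, deviation gives $0 → loss $2841.4.
$5325.8: truthful gives $1790.6, deviation gives $0 → loss $1790.6.
$5876.9: truthful gives $1239.5, deviation gives $0 → loss $1239.5.
$13240.9: same outcome either way → loss $0.
$1636.3: truthful gives $5480.1, deviation gives $0 → loss $5480.1.
Maximum loss: $5480.1.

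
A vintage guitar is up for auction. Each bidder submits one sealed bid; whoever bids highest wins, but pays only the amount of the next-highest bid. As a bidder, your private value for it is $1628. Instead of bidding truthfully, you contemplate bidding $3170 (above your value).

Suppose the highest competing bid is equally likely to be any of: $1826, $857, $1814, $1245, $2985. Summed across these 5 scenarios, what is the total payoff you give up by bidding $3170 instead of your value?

The deviation costs you only when the competing bid falls strictly between $1628 and $3170; elsewhere both bids give the same outcome.
$1826: truthful payoff $0, deviation payoff −$198 → loss $198.
$857: outcomes coincide → loss $0.
$1814: truthful payoff $0, deviation payoff −$186 → loss $186.
$1245: outcomes coincide → loss $0.
$2985: truthful payoff $0, deviation payoff −$1357 → loss $1357.
Total loss = $198 + $186 + $1357 = $1741.

$1741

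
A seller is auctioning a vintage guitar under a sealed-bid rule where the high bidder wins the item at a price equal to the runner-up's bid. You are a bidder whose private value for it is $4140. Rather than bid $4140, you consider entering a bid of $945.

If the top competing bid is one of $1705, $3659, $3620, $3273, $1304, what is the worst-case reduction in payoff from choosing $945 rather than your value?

$1705: truthful gives $2435, deviation gives $0 → loss $2435.
$3659: truthful gives $481, deviation gives $0 → loss $481.
$3620: truthful gives $520, deviation gives $0 → loss $520.
$3273: truthful gives $867, deviation gives $0 → loss $867.
$1304: truthful gives $2836, deviation gives $0 → loss $2836.
Maximum loss: $2836.

$2836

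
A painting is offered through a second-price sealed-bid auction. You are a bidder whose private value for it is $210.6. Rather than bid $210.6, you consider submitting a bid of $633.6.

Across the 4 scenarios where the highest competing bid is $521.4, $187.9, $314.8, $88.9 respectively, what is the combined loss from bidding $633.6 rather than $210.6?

The deviation costs you only when the competing bid falls strictly between $210.6 and $633.6; elsewhere both bids give the same outcome.
$521.4: truthful payoff $0, deviation payoff −$310.8 → loss $310.8.
$187.9: outcomes coincide → loss $0.
$314.8: truthful payoff $0, deviation payoff −$104.2 → loss $104.2.
$88.9: outcomes coincide → loss $0.
Total loss = $310.8 + $104.2 = $415.
Because the price is fixed by the runner-up's bid, deviating from your value can only change a good outcome into a bad one — never the reverse.

$415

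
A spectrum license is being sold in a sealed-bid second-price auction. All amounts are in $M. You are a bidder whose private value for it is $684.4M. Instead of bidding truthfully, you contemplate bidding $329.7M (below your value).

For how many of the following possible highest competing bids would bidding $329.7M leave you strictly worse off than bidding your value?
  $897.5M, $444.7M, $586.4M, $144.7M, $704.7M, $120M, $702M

2

The deviation hurts exactly when the highest competing bid lies strictly between $329.7M and $684.4M — underbidding then forfeits a profitable win.
$897.5M: above both → same outcome either way.
$444.7M: inside the interval → strictly worse (loss $239.7M).
$586.4M: inside the interval → strictly worse (loss $98M).
$144.7M: below both → same outcome either way.
$704.7M: above both → same outcome either way.
$120M: below both → same outcome either way.
$702M: above both → same outcome either way.
Count: 2.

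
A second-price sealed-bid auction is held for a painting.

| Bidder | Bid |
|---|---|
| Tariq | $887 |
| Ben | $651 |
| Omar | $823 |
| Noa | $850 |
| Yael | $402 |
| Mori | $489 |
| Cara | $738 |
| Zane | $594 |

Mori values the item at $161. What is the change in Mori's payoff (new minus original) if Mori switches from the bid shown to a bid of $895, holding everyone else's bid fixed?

−$726

The highest bid among the other bidders is $887; Mori's bid doesn't change that.
Original bid $489: Mori is not highest (top rival bid is $887); payoff $0.
Alternative bid $895: Mori is highest, pays the top rival bid $887; payoff $161 − $887 = −$726.
Change in payoff = −$726 − ($0) = −$726.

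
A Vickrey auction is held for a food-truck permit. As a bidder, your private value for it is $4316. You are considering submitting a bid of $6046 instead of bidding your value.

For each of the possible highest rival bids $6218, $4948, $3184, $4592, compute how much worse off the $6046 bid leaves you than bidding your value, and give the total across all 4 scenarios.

$908

The deviation costs you only when the competing bid falls strictly between $4316 and $6046; elsewhere both bids give the same outcome.
$6218: outcomes coincide → loss $0.
$4948: truthful payoff $0, deviation payoff −$632 → loss $632.
$3184: outcomes coincide → loss $0.
$4592: truthful payoff $0, deviation payoff −$276 → loss $276.
Total loss = $632 + $276 = $908.
Truthful bidding weakly dominates here: raising your bid can only win items priced above your value, and lowering it can only forfeit items priced below.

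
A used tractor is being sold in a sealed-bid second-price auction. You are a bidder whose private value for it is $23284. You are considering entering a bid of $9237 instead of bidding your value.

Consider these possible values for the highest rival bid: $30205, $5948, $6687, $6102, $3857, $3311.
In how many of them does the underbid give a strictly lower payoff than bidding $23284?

The deviation hurts exactly when the highest competing bid lies strictly between $9237 and $23284 — underbidding then forfeits a profitable win.
$30205: above both → same outcome either way.
$5948: below both → same outcome either way.
$6687: below both → same outcome either way.
$6102: below both → same outcome either way.
$3857: below both → same outcome either way.
$3311: below both → same outcome either way.
Count: 0.

0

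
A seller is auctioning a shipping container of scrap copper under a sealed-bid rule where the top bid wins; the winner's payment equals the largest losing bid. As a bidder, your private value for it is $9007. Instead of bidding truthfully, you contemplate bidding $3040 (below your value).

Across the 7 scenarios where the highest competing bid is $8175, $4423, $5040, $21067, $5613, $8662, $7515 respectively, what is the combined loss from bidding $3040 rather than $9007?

The deviation costs you only when the competing bid falls strictly between $3040 and $9007; elsewhere both bids give the same outcome.
$8175: truthful payoff $832, deviation payoff $0 → loss $832.
$4423: truthful payoff $4584, deviation payoff $0 → loss $4584.
$5040: truthful payoff $3967, deviation payoff $0 → loss $3967.
$21067: outcomes coincide → loss $0.
$5613: truthful payoff $3394, deviation payoff $0 → loss $3394.
$8662: truthful payoff $345, deviation payoff $0 → loss $345.
$7515: truthful payoff $1492, deviation payoff $0 → loss $1492.
Total loss = $832 + $4584 + $3967 + $3394 + $345 + $1492 = $14614.

$14614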